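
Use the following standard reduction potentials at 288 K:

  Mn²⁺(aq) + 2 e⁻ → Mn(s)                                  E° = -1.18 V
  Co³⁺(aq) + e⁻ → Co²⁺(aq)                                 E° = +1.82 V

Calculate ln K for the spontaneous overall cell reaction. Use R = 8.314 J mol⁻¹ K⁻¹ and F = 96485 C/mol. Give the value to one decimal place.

Cathode: Co³⁺/Co²⁺; anode: Mn²⁺/Mn. E°cell = (+1.82) − (-1.18) = +3.00 V, with n = 2.
ΔG° = −nFE° = −RT ln K, so ln K = nFE°/(RT) = (2)(96485)(+3.00) / ((8.314)(288)) = 241.773.

241.8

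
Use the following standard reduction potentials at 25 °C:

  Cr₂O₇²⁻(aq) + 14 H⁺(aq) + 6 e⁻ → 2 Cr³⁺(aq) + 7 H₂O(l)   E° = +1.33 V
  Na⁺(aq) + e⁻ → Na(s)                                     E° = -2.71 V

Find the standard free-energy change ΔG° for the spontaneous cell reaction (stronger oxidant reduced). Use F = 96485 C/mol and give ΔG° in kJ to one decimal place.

Cr₂O₇²⁻/Cr³⁺ (E° = +1.33 V) is the cathode; Na⁺/Na (E° = -2.71 V) is the anode, so E°cell = +4.04 V.
Balancing electrons gives n = 6 (lcm of 6 and 1).
ΔG° = −nFE° = −(6)(96485)(+4.04) = -2,338,796 J = -2338.8 kJ.

-2338.8 kJ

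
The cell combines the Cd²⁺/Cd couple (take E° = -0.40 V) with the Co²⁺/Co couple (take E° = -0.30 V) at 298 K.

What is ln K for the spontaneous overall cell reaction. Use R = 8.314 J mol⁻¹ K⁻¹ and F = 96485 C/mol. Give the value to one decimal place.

7.8

Cathode: Co²⁺/Co; anode: Cd²⁺/Cd. E°cell = (-0.30) − (-0.40) = +0.10 V, with n = 2.
ΔG° = −nFE° = −RT ln K, so ln K = nFE°/(RT) = (2)(96485)(+0.10) / ((8.314)(298)) = 7.789.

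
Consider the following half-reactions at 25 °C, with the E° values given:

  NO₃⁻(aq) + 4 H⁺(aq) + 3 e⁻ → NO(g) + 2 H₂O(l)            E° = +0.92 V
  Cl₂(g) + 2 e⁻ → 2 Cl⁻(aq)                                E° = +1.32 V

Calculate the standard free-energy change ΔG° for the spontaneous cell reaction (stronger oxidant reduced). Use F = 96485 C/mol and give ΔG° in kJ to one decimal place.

-231.6 kJ

Cl₂/Cl⁻ (E° = +1.32 V) is the cathode; NO₃⁻/NO (E° = +0.92 V) is the anode, so E°cell = +0.40 V.
Balancing electrons gives n = 6 (lcm of 2 and 3).
ΔG° = −nFE° = −(6)(96485)(+0.40) = -231,564 J = -231.6 kJ.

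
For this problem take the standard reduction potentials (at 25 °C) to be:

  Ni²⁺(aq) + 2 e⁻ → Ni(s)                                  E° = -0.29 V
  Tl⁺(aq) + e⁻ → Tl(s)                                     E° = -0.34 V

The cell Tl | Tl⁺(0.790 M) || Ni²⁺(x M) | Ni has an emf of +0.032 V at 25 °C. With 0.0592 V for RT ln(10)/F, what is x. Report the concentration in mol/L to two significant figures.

0.15 M

Ni²⁺/Ni is the cathode, Tl⁺/Tl the anode: E°cell = +0.05 V, n = 2.
Overall reaction: Ni²⁺(aq) + 2 Tl(s) → Ni(s) + 2 Tl⁺(aq); Q = [Tl⁺]^2/[Ni²⁺]^1.
From E = E° − (0.0592/n) log Q: log Q = (E° − E)·n/0.0592 = (+0.05 − (+0.032))·2/0.0592 = 0.6081.
So 1·log[Ni²⁺] = 2·log(0.79) − log Q = -0.2047 − (0.6081) = -0.8128; [Ni²⁺] = 10^(-0.8128) ≈ 0.15 M.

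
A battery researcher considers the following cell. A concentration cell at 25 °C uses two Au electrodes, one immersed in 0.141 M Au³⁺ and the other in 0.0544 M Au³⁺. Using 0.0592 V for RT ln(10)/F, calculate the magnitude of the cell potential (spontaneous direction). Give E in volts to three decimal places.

For a concentration cell E°cell = 0. The 0.141 M side is the cathode (reduction is favoured where [Au³⁺] is higher).
With n = 3, E = −(0.0592/3) log([Au³⁺]ₐₙ/[Au³⁺]꜀ₐₜ) = −(0.0592/3) log(0.0544/0.141) = −(0.0592/3)(-0.414) = +0.008 V.

+0.008 V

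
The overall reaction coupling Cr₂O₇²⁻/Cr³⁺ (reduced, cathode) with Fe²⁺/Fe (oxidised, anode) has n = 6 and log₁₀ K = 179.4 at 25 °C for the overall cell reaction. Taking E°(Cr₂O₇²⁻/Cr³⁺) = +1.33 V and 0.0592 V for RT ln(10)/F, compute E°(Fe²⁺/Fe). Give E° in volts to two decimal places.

-0.44 V

E°cell = (0.0592/n)·log K = (0.0592/6)(179.4) = +1.770 V.
Since Cr₂O₇²⁻/Cr³⁺ is the cathode and Fe²⁺/Fe the anode, E°cell = E°(Cr₂O₇²⁻/Cr³⁺) − E°(Fe²⁺/Fe).
So E°(Fe²⁺/Fe) = E°(Cr₂O₇²⁻/Cr³⁺) − E°cell = (+1.33) − (+1.770) = -0.44 V.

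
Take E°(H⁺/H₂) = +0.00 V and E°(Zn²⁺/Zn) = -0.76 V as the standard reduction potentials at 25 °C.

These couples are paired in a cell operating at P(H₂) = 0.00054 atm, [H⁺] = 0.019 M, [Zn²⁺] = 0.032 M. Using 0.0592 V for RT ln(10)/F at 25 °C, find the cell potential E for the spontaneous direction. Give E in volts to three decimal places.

+0.799 V

H⁺/H₂ is the cathode (higher E°), Zn²⁺/Zn the anode: E°cell = +0.00 − (-0.76) = +0.76 V, n = 2.
Overall: 2 H⁺(aq) + Zn(s) → H₂(g) + Zn²⁺(aq)
Q = P(H₂)·[Zn²⁺] / ([H⁺]^2); log Q = -1.320.
E = E° − (0.0592/n) log Q = +0.76 − (0.0592/2)(-1.320) = +0.799 V.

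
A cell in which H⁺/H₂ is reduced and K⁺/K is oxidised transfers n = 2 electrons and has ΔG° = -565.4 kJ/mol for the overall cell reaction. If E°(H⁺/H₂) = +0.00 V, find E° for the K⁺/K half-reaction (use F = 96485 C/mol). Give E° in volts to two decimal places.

E°cell = −ΔG°/(nF) = −(-565.4×10³)/((2)(96485)) = +2.930 V.
Since H⁺/H₂ is the cathode and K⁺/K the anode, E°cell = E°(H⁺/H₂) − E°(K⁺/K).
So E°(K⁺/K) = E°(H⁺/H₂) − E°cell = (+0.00) − (+2.930) = -2.93 V.

-2.93 V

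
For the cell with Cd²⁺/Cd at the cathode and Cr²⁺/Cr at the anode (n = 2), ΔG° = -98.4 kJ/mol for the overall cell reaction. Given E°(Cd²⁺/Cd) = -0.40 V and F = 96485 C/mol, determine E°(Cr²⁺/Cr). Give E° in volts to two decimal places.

-0.91 V

E°cell = −ΔG°/(nF) = −(-98.4×10³)/((2)(96485)) = +0.510 V.
Since Cd²⁺/Cd is the cathode and Cr²⁺/Cr the anode, E°cell = E°(Cd²⁺/Cd) − E°(Cr²⁺/Cr).
So E°(Cr²⁺/Cr) = E°(Cd²⁺/Cd) − E°cell = (-0.40) − (+0.510) = -0.91 V.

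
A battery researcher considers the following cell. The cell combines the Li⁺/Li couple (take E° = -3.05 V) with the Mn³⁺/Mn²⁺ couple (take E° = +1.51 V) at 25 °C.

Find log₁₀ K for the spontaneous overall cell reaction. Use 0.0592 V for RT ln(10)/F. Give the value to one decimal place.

77.0

Cathode: Mn³⁺/Mn²⁺; anode: Li⁺/Li. E°cell = +4.56 V, n = 1.
log K = nE°cell / 0.0592 = (1)(+4.56) / 0.0592 = 77.0.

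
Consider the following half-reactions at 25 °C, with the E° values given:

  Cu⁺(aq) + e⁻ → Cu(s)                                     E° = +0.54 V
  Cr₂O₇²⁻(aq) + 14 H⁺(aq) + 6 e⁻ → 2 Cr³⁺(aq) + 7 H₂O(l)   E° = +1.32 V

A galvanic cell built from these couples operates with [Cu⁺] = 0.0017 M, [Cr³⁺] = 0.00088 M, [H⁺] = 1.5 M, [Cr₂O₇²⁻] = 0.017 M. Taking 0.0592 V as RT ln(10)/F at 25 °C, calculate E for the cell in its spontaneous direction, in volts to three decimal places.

Cr₂O₇²⁻/Cr³⁺ is the cathode (higher E°), Cu⁺/Cu the anode: E°cell = +1.32 − (+0.54) = +0.78 V, n = 6.
Overall: Cr₂O₇²⁻(aq) + 14 H⁺(aq) + 6 Cu(s) → 2 Cr³⁺(aq) + 7 H₂O(l) + 6 Cu⁺(aq)
Q = [Cr³⁺]^2·[Cu⁺]^6 / ([Cr₂O₇²⁻]·[H⁺]^14); log Q = -23.424.
E = E° − (0.0592/n) log Q = +0.78 − (0.0592/6)(-23.424) = +1.011 V.

+1.011 V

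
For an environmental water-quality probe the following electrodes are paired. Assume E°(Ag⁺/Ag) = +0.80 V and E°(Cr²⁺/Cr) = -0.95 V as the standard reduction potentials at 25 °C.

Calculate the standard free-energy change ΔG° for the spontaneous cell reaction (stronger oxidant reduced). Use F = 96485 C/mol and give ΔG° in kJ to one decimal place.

Ag⁺/Ag (E° = +0.80 V) is the cathode; Cr²⁺/Cr (E° = -0.95 V) is the anode, so E°cell = +1.75 V.
Balancing electrons gives n = 2 (lcm of 1 and 2).
ΔG° = −nFE° = −(2)(96485)(+1.75) = -337,698 J = -337.7 kJ.

-337.7 kJ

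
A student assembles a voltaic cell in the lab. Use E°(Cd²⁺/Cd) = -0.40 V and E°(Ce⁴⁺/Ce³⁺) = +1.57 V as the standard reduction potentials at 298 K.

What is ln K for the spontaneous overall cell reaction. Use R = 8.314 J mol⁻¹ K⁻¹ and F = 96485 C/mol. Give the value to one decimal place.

Cathode: Ce⁴⁺/Ce³⁺; anode: Cd²⁺/Cd. E°cell = (+1.57) − (-0.40) = +1.97 V, with n = 2.
ΔG° = −nFE° = −RT ln K, so ln K = nFE°/(RT) = (2)(96485)(+1.97) / ((8.314)(298)) = 153.437.

153.4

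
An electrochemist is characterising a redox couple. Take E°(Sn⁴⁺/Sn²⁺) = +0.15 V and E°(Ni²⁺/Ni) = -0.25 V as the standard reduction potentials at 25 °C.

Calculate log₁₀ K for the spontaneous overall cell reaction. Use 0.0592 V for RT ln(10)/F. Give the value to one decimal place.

13.5

Cathode: Sn⁴⁺/Sn²⁺; anode: Ni²⁺/Ni. E°cell = +0.40 V, n = 2.
log K = nE°cell / 0.0592 = (2)(+0.40) / 0.0592 = 13.5.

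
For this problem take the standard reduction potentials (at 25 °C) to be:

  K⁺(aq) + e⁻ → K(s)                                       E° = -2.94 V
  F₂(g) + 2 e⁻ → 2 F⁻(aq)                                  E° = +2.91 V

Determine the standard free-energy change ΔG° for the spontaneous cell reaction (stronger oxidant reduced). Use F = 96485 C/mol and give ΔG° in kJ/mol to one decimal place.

F₂/F⁻ (E° = +2.91 V) is the cathode; K⁺/K (E° = -2.94 V) is the anode, so E°cell = +5.85 V.
Balancing electrons gives n = 2 (lcm of 2 and 1).
ΔG° = −nFE° = −(2)(96485)(+5.85) = -1,128,874 J = -1128.9 kJ/mol.

-1128.9 kJ/mol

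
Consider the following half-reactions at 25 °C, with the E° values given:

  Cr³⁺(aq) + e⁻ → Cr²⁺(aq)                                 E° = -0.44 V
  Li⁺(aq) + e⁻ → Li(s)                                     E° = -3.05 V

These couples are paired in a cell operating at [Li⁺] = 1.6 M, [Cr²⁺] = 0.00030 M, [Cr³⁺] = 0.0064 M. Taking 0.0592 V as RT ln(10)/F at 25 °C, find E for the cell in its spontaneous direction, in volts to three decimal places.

Cr³⁺/Cr²⁺ is the cathode (higher E°), Li⁺/Li the anode: E°cell = -0.44 − (-3.05) = +2.61 V, n = 1.
Overall: Cr³⁺(aq) + Li(s) → Cr²⁺(aq) + Li⁺(aq)
Q = [Cr²⁺]·[Li⁺] / ([Cr³⁺]); log Q = -1.125.
E = E° − (0.0592/n) log Q = +2.61 − (0.0592/1)(-1.125) = +2.677 V.

+2.677 V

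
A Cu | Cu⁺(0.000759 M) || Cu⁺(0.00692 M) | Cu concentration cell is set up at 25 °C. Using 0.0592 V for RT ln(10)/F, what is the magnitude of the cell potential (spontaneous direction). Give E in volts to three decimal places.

For a concentration cell E°cell = 0. The 0.00692 M side is the cathode (reduction is favoured where [Cu⁺] is higher).
With n = 1, E = −(0.0592/1) log([Cu⁺]ₐₙ/[Cu⁺]꜀ₐₜ) = −(0.0592/1) log(0.000759/0.00692) = −(0.0592/1)(-0.960) = +0.057 V.

+0.057 V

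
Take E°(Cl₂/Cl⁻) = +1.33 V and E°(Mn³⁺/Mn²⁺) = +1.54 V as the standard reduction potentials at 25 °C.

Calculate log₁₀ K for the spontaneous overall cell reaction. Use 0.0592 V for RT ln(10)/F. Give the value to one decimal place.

Cathode: Mn³⁺/Mn²⁺; anode: Cl₂/Cl⁻. E°cell = +0.21 V, n = 2.
log K = nE°cell / 0.0592 = (2)(+0.21) / 0.0592 = 7.1.

7.1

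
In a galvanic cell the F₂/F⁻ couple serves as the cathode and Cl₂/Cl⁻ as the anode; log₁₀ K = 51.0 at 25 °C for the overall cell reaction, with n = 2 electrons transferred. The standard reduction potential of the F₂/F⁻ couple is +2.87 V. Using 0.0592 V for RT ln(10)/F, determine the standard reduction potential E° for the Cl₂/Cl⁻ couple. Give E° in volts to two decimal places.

E°cell = (0.0592/n)·log K = (0.0592/2)(51.0) = +1.510 V.
Since F₂/F⁻ is the cathode and Cl₂/Cl⁻ the anode, E°cell = E°(F₂/F⁻) − E°(Cl₂/Cl⁻).
So E°(Cl₂/Cl⁻) = E°(F₂/F⁻) − E°cell = (+2.87) − (+1.510) = +1.36 V.

+1.36 V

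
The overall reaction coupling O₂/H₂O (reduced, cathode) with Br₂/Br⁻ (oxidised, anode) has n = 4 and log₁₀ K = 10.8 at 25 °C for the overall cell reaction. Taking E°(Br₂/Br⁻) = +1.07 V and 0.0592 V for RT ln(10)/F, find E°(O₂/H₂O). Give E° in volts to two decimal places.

+1.23 V

E°cell = (0.0592/n)·log K = (0.0592/4)(10.8) = +0.160 V.
Since O₂/H₂O is the cathode and Br₂/Br⁻ the anode, E°cell = E°(O₂/H₂O) − E°(Br₂/Br⁻).
So E°(O₂/H₂O) = E°cell + E°(Br₂/Br⁻) = +0.160 + (+1.07) = +1.23 V.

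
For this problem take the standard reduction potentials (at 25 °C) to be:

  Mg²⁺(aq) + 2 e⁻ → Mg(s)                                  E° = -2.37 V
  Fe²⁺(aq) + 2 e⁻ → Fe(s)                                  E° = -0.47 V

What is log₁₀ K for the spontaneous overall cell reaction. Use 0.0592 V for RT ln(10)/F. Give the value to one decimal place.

Cathode: Fe²⁺/Fe; anode: Mg²⁺/Mg. E°cell = +1.90 V, n = 2.
log K = nE°cell / 0.0592 = (2)(+1.90) / 0.0592 = 64.2.

64.2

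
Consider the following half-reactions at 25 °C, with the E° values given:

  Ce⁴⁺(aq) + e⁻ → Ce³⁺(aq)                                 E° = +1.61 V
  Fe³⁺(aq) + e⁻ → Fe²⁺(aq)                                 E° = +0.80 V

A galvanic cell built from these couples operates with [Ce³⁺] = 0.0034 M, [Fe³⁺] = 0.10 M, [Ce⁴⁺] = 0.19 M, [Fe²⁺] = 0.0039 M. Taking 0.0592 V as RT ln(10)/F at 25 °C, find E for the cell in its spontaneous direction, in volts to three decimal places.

+0.830 V

Ce⁴⁺/Ce³⁺ is the cathode (higher E°), Fe³⁺/Fe²⁺ the anode: E°cell = +1.61 − (+0.80) = +0.81 V, n = 1.
Overall: Ce⁴⁺(aq) + Fe²⁺(aq) → Ce³⁺(aq) + Fe³⁺(aq)
Q = [Ce³⁺]·[Fe³⁺] / ([Ce⁴⁺]·[Fe²⁺]); log Q = -0.338.
E = E° − (0.0592/n) log Q = +0.81 − (0.0592/1)(-0.338) = +0.830 V.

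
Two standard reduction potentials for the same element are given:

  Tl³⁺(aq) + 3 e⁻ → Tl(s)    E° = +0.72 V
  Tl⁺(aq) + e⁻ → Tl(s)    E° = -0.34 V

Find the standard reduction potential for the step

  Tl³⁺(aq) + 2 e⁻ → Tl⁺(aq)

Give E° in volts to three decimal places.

+1.250 V

Sequential free energies add, so n₃E°₃ = n₁E°₁ + n₂E°₂.
With n₃ = 3, and the known step contributing 1×(-0.34) V, the unknown satisfies 2·E° = 3×(+0.72) − 1×(-0.34) = +2.500.
E° = +2.500 / 2 = +1.250 V.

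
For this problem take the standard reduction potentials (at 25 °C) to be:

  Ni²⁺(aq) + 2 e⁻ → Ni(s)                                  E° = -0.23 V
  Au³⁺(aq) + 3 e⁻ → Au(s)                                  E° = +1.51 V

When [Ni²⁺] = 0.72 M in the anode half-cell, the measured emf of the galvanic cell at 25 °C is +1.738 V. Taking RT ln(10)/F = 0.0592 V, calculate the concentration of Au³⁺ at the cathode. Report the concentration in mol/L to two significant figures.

Au³⁺/Au is the cathode, Ni²⁺/Ni the anode: E°cell = +1.74 V, n = 6.
Overall reaction: 2 Au³⁺(aq) + 3 Ni(s) → 2 Au(s) + 3 Ni²⁺(aq); Q = [Ni²⁺]^3/[Au³⁺]^2.
From E = E° − (0.0592/n) log Q: log Q = (E° − E)·n/0.0592 = (+1.74 − (+1.738))·6/0.0592 = 0.2027.
So 2·log[Au³⁺] = 3·log(0.72) − log Q = -0.4280 − (0.2027) = -0.6307; log[Au³⁺] = -0.6307 / 2 = -0.3154; [Au³⁺] = 10^(-0.3154) ≈ 0.48 M.

0.48 M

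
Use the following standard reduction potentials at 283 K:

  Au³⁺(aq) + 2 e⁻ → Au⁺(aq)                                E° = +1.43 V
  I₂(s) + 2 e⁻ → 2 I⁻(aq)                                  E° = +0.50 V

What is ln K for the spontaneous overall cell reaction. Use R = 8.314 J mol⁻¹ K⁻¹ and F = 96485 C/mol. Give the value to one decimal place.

76.3

Cathode: Au³⁺/Au⁺; anode: I₂/I⁻. E°cell = (+1.43) − (+0.50) = +0.93 V, with n = 2.
ΔG° = −nFE° = −RT ln K, so ln K = nFE°/(RT) = (2)(96485)(+0.93) / ((8.314)(283)) = 76.274.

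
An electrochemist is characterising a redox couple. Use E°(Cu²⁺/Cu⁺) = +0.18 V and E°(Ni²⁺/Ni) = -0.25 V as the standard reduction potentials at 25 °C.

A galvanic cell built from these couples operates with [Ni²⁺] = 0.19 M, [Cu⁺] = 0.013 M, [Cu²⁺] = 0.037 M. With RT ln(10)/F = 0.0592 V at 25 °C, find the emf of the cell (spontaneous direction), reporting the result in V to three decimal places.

Cu²⁺/Cu⁺ is the cathode (higher E°), Ni²⁺/Ni the anode: E°cell = +0.18 − (-0.25) = +0.43 V, n = 2.
Overall: 2 Cu²⁺(aq) + Ni(s) → 2 Cu⁺(aq) + Ni²⁺(aq)
Q = [Cu⁺]^2·[Ni²⁺] / ([Cu²⁺]^2); log Q = -1.630.
E = E° − (0.0592/n) log Q = +0.43 − (0.0592/2)(-1.630) = +0.478 V.

+0.478 V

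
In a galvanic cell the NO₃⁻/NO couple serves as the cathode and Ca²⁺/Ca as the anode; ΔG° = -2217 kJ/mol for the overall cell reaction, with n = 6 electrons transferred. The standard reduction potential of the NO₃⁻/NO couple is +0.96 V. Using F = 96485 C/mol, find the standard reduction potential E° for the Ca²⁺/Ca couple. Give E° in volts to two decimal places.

-2.87 V

E°cell = −ΔG°/(nF) = −(-2217×10³)/((6)(96485)) = +3.830 V.
Since NO₃⁻/NO is the cathode and Ca²⁺/Ca the anode, E°cell = E°(NO₃⁻/NO) − E°(Ca²⁺/Ca).
So E°(Ca²⁺/Ca) = E°(NO₃⁻/NO) − E°cell = (+0.96) − (+3.830) = -2.87 V.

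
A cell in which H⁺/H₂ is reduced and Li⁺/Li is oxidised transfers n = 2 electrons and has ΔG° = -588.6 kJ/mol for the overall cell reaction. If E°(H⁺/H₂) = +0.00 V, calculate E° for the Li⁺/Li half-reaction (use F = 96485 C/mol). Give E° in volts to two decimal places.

E°cell = −ΔG°/(nF) = −(-588.6×10³)/((2)(96485)) = +3.050 V.
Since H⁺/H₂ is the cathode and Li⁺/Li the anode, E°cell = E°(H⁺/H₂) − E°(Li⁺/Li).
So E°(Li⁺/Li) = E°(H⁺/H₂) − E°cell = (+0.00) − (+3.050) = -3.05 V.

-3.05 V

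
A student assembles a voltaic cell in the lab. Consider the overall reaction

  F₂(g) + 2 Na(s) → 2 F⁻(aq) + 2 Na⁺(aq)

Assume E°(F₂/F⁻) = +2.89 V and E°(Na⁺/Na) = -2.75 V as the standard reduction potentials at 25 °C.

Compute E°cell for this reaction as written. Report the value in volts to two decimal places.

+5.64 V

The F₂/F⁻ couple has the higher reduction potential, so it is the cathode; Na⁺/Na is oxidised at the anode.
E°cell = E°(cathode) − E°(anode) = (+2.89) − (-2.75) = +5.64 V.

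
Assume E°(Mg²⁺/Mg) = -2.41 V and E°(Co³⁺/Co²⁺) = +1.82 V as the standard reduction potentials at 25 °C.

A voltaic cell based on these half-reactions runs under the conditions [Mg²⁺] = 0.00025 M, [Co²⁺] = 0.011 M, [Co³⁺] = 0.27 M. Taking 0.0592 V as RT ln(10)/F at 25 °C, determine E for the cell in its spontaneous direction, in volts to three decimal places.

+4.419 V

Co³⁺/Co²⁺ is the cathode (higher E°), Mg²⁺/Mg the anode: E°cell = +1.82 − (-2.41) = +4.23 V, n = 2.
Overall: 2 Co³⁺(aq) + Mg(s) → 2 Co²⁺(aq) + Mg²⁺(aq)
Q = [Co²⁺]^2·[Mg²⁺] / ([Co³⁺]^2); log Q = -6.382.
E = E° − (0.0592/n) log Q = +4.23 − (0.0592/2)(-6.382) = +4.419 V.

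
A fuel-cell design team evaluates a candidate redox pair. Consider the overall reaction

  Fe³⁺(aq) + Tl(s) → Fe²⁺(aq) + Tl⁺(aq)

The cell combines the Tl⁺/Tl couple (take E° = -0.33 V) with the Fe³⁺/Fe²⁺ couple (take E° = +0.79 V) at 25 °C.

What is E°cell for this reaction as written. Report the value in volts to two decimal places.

+1.12 V

The Fe³⁺/Fe²⁺ couple has the higher reduction potential, so it is the cathode; Tl⁺/Tl is oxidised at the anode.
E°cell = E°(cathode) − E°(anode) = (+0.79) − (-0.33) = +1.12 V.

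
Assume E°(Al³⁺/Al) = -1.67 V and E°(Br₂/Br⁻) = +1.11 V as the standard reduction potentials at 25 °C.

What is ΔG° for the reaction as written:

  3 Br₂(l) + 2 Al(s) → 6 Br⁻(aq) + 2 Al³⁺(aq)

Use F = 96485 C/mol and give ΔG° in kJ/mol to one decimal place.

As written, Br₂/Br⁻ is reduced (cathode) and Al³⁺/Al is oxidised (anode), so E°cell = (+1.11) − (-1.67) = +2.78 V.
Balancing electrons gives n = 6.
ΔG° = −nFE° = −(6)(96485)(+2.78) = -1,609,370 J = -1609.4 kJ/mol.

-1609.4 kJ/mol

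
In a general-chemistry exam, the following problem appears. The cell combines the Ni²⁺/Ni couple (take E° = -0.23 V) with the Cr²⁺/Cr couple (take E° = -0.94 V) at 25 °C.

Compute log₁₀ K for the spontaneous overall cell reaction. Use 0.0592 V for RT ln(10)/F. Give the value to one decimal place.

24.0

Cathode: Ni²⁺/Ni; anode: Cr²⁺/Cr. E°cell = +0.71 V, n = 2.
log K = nE°cell / 0.0592 = (2)(+0.71) / 0.0592 = 24.0.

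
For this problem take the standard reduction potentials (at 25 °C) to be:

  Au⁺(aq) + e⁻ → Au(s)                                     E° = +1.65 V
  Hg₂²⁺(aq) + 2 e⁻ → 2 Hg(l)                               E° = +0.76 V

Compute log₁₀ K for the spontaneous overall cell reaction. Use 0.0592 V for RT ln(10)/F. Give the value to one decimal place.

Cathode: Au⁺/Au; anode: Hg₂²⁺/Hg. E°cell = +0.89 V, n = 2.
log K = nE°cell / 0.0592 = (2)(+0.89) / 0.0592 = 30.1.

30.1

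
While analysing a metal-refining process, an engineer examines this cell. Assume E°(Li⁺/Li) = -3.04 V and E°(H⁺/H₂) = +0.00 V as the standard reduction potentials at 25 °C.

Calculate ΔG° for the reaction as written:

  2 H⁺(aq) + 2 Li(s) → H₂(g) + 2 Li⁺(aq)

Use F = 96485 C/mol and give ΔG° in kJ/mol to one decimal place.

-586.6 kJ/mol

As written, H⁺/H₂ is reduced (cathode) and Li⁺/Li is oxidised (anode), so E°cell = (+0.00) − (-3.04) = +3.04 V.
Balancing electrons gives n = 2.
ΔG° = −nFE° = −(2)(96485)(+3.04) = -586,629 J = -586.6 kJ/mol.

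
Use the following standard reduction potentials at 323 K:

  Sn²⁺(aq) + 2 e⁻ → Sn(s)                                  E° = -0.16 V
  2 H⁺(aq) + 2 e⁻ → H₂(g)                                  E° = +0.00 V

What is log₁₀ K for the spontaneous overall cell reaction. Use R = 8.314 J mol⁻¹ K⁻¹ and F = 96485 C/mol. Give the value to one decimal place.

5.0

Cathode: H⁺/H₂; anode: Sn²⁺/Sn. E°cell = (+0.00) − (-0.16) = +0.16 V, with n = 2.
ΔG° = −nFE° = −RT ln K, so ln K = nFE°/(RT) = (2)(96485)(+0.16) / ((8.314)(323)) = 11.497.
log₁₀ K = 11.497 / ln 10 = 5.0.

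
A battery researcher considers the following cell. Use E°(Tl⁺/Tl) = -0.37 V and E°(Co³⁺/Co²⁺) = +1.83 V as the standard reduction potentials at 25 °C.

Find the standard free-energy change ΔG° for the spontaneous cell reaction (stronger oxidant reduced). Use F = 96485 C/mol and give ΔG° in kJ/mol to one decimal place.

Co³⁺/Co²⁺ (E° = +1.83 V) is the cathode; Tl⁺/Tl (E° = -0.37 V) is the anode, so E°cell = +2.20 V.
Balancing electrons gives n = 1 (lcm of 1 and 1).
ΔG° = −nFE° = −(1)(96485)(+2.20) = -212,267 J = -212.3 kJ/mol.

-212.3 kJ/mol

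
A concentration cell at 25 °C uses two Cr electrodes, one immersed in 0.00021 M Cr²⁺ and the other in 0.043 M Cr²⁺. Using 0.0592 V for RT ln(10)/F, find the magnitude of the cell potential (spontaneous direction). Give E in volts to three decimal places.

+0.068 V

For a concentration cell E°cell = 0. The 0.043 M side is the cathode (reduction is favoured where [Cr²⁺] is higher).
With n = 2, E = −(0.0592/2) log([Cr²⁺]ₐₙ/[Cr²⁺]꜀ₐₜ) = −(0.0592/2) log(0.00021/0.043) = −(0.0592/2)(-2.311) = +0.068 V.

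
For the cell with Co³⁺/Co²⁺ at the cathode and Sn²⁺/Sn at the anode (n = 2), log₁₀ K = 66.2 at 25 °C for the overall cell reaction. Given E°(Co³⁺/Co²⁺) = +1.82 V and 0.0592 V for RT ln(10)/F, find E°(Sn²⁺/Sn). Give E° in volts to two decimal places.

-0.14 V

E°cell = (0.0592/n)·log K = (0.0592/2)(66.2) = +1.960 V.
Since Co³⁺/Co²⁺ is the cathode and Sn²⁺/Sn the anode, E°cell = E°(Co³⁺/Co²⁺) − E°(Sn²⁺/Sn).
So E°(Sn²⁺/Sn) = E°(Co³⁺/Co²⁺) − E°cell = (+1.82) − (+1.960) = -0.14 V.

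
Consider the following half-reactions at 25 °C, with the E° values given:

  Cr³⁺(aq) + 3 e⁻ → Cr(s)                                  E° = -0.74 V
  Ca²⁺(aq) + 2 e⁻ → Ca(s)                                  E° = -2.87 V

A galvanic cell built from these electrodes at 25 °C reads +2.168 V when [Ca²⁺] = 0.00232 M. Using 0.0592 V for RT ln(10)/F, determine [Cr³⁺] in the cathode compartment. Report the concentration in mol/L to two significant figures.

Cr³⁺/Cr is the cathode, Ca²⁺/Ca the anode: E°cell = +2.13 V, n = 6.
Overall reaction: 2 Cr³⁺(aq) + 3 Ca(s) → 2 Cr(s) + 3 Ca²⁺(aq); Q = [Ca²⁺]^3/[Cr³⁺]^2.
From E = E° − (0.0592/n) log Q: log Q = (E° − E)·n/0.0592 = (+2.13 − (+2.168))·6/0.0592 = -3.8514.
So 2·log[Cr³⁺] = 3·log(0.00232) − log Q = -7.9035 − (-3.8514) = -4.0521; log[Cr³⁺] = -4.0521 / 2 = -2.0261; [Cr³⁺] = 10^(-2.0261) ≈ 0.0094 M.

0.0094 M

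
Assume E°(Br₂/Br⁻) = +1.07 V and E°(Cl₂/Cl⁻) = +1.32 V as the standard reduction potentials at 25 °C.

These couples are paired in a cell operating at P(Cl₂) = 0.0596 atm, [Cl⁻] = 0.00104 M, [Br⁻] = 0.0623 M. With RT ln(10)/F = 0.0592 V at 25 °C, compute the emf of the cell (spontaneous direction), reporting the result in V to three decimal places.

Cl₂/Cl⁻ is the cathode (higher E°), Br₂/Br⁻ the anode: E°cell = +1.32 − (+1.07) = +0.25 V, n = 2.
Overall: Cl₂(g) + 2 Br⁻(aq) → 2 Cl⁻(aq) + Br₂(l)
Q = [Cl⁻]^2 / (P(Cl₂)·[Br⁻]^2); log Q = -2.330.
E = E° − (0.0592/n) log Q = +0.25 − (0.0592/2)(-2.330) = +0.319 V.

+0.319 V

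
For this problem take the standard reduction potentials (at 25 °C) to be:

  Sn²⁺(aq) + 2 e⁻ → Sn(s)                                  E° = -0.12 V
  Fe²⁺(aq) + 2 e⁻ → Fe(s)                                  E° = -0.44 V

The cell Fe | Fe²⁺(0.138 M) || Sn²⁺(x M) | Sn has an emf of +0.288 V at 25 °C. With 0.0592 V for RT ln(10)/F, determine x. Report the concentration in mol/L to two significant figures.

Sn²⁺/Sn is the cathode, Fe²⁺/Fe the anode: E°cell = +0.32 V, n = 2.
Overall reaction: Sn²⁺(aq) + Fe(s) → Sn(s) + Fe²⁺(aq); Q = [Fe²⁺]^1/[Sn²⁺]^1.
From E = E° − (0.0592/n) log Q: log Q = (E° − E)·n/0.0592 = (+0.32 − (+0.288))·2/0.0592 = 1.0811.
So 1·log[Sn²⁺] = 1·log(0.138) − log Q = -0.8601 − (1.0811) = -1.9412; [Sn²⁺] = 10^(-1.9412) ≈ 0.011 M.

0.011 M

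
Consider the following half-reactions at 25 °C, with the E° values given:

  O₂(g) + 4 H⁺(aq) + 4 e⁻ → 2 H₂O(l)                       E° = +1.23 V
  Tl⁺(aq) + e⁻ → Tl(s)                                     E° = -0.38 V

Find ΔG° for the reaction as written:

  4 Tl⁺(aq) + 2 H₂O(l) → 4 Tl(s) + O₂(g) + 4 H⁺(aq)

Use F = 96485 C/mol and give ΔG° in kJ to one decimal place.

+621.4 kJ

As written, Tl⁺/Tl is reduced (cathode) and O₂/H₂O is oxidised (anode), so E°cell = (-0.38) − (+1.23) = -1.61 V.
Balancing electrons gives n = 4.
ΔG° = −nFE° = −(4)(96485)(-1.61) = 621,363 J = +621.4 kJ.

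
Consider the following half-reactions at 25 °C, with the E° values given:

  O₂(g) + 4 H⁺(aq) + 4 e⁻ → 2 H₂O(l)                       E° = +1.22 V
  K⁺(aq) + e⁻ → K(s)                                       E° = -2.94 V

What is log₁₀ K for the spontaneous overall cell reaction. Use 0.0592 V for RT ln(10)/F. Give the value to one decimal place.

Cathode: O₂/H₂O; anode: K⁺/K. E°cell = +4.16 V, n = 4.
log K = nE°cell / 0.0592 = (4)(+4.16) / 0.0592 = 281.1.

281.1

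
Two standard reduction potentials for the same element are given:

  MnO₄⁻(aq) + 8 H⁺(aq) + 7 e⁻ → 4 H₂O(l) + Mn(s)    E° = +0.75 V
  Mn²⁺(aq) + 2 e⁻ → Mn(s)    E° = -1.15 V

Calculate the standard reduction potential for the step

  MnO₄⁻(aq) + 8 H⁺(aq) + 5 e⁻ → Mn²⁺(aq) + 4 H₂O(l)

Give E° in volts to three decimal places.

Sequential free energies add, so n₃E°₃ = n₁E°₁ + n₂E°₂.
With n₃ = 7, and the known step contributing 2×(-1.15) V, the unknown satisfies 5·E° = 7×(+0.75) − 2×(-1.15) = +7.550.
E° = +7.550 / 5 = +1.510 V.

+1.510 V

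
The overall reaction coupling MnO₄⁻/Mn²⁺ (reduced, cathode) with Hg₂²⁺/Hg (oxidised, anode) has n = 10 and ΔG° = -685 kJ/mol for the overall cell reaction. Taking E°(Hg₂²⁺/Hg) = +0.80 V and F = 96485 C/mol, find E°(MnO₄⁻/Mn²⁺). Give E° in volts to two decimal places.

+1.51 V

E°cell = −ΔG°/(nF) = −(-685×10³)/((10)(96485)) = +0.710 V.
Since MnO₄⁻/Mn²⁺ is the cathode and Hg₂²⁺/Hg the anode, E°cell = E°(MnO₄⁻/Mn²⁺) − E°(Hg₂²⁺/Hg).
So E°(MnO₄⁻/Mn²⁺) = E°cell + E°(Hg₂²⁺/Hg) = +0.710 + (+0.80) = +1.51 V.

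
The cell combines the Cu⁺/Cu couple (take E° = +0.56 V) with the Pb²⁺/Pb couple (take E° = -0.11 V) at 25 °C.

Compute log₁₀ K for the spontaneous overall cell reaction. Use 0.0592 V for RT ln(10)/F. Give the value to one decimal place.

Cathode: Cu⁺/Cu; anode: Pb²⁺/Pb. E°cell = +0.67 V, n = 2.
log K = nE°cell / 0.0592 = (2)(+0.67) / 0.0592 = 22.6.

22.6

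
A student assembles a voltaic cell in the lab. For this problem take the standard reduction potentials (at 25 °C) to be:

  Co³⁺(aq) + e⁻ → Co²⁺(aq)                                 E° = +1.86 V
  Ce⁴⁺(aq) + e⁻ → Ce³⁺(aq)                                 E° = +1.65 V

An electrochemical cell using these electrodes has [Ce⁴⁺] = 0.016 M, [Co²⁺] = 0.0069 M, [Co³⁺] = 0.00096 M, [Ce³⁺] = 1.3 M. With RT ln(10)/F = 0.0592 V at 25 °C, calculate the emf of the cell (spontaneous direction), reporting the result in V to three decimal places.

Co³⁺/Co²⁺ is the cathode (higher E°), Ce⁴⁺/Ce³⁺ the anode: E°cell = +1.86 − (+1.65) = +0.21 V, n = 1.
Overall: Co³⁺(aq) + Ce³⁺(aq) → Co²⁺(aq) + Ce⁴⁺(aq)
Q = [Co²⁺]·[Ce⁴⁺] / ([Co³⁺]·[Ce³⁺]); log Q = -1.053.
E = E° − (0.0592/n) log Q = +0.21 − (0.0592/1)(-1.053) = +0.272 V.

+0.272 V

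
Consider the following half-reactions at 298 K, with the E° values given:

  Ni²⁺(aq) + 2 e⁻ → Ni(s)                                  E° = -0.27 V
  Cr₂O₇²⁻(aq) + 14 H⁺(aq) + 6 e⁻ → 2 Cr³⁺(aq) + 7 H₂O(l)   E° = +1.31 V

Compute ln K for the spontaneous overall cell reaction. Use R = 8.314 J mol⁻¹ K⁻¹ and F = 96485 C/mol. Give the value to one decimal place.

369.2

Cathode: Cr₂O₇²⁻/Cr³⁺; anode: Ni²⁺/Ni. E°cell = (+1.31) − (-0.27) = +1.58 V, with n = 6.
ΔG° = −nFE° = −RT ln K, so ln K = nFE°/(RT) = (6)(96485)(+1.58) / ((8.314)(298)) = 369.183.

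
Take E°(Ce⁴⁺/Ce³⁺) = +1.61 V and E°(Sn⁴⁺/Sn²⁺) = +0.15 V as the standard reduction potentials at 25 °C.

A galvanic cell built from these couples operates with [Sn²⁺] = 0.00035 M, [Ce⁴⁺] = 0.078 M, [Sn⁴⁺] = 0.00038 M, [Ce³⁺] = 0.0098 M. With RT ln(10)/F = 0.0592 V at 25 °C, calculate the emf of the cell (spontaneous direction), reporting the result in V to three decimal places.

+1.512 V

Ce⁴⁺/Ce³⁺ is the cathode (higher E°), Sn⁴⁺/Sn²⁺ the anode: E°cell = +1.61 − (+0.15) = +1.46 V, n = 2.
Overall: 2 Ce⁴⁺(aq) + Sn²⁺(aq) → 2 Ce³⁺(aq) + Sn⁴⁺(aq)
Q = [Ce³⁺]^2·[Sn⁴⁺] / ([Ce⁴⁺]^2·[Sn²⁺]); log Q = -1.766.
E = E° − (0.0592/n) log Q = +1.46 − (0.0592/2)(-1.766) = +1.512 V.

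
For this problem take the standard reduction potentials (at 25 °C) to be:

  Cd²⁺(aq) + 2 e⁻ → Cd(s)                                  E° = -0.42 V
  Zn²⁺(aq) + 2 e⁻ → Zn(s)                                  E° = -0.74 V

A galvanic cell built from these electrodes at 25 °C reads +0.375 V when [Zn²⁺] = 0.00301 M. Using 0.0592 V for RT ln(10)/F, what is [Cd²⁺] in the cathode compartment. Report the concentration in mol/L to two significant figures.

0.22 M

Cd²⁺/Cd is the cathode, Zn²⁺/Zn the anode: E°cell = +0.32 V, n = 2.
Overall reaction: Cd²⁺(aq) + Zn(s) → Cd(s) + Zn²⁺(aq); Q = [Zn²⁺]^1/[Cd²⁺]^1.
From E = E° − (0.0592/n) log Q: log Q = (E° − E)·n/0.0592 = (+0.32 − (+0.375))·2/0.0592 = -1.8581.
So 1·log[Cd²⁺] = 1·log(0.00301) − log Q = -2.5214 − (-1.8581) = -0.6633; [Cd²⁺] = 10^(-0.6633) ≈ 0.22 M.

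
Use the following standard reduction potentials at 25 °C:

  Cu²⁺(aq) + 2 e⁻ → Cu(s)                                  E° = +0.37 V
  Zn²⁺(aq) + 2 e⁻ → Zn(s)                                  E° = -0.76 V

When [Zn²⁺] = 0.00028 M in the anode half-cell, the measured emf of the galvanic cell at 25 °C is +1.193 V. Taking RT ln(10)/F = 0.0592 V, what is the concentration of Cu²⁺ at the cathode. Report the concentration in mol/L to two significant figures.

Cu²⁺/Cu is the cathode, Zn²⁺/Zn the anode: E°cell = +1.13 V, n = 2.
Overall reaction: Cu²⁺(aq) + Zn(s) → Cu(s) + Zn²⁺(aq); Q = [Zn²⁺]^1/[Cu²⁺]^1.
From E = E° − (0.0592/n) log Q: log Q = (E° − E)·n/0.0592 = (+1.13 − (+1.193))·2/0.0592 = -2.1284.
So 1·log[Cu²⁺] = 1·log(0.00028) − log Q = -3.5528 − (-2.1284) = -1.4244; [Cu²⁺] = 10^(-1.4244) ≈ 0.038 M.

0.038 M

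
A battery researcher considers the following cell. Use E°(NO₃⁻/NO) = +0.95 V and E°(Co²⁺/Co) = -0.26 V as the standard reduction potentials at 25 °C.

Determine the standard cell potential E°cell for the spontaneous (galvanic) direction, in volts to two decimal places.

+1.21 V

The NO₃⁻/NO couple has the higher reduction potential, so it is the cathode; Co²⁺/Co is oxidised at the anode.
E°cell = E°(cathode) − E°(anode) = (+0.95) − (-0.26) = +1.21 V.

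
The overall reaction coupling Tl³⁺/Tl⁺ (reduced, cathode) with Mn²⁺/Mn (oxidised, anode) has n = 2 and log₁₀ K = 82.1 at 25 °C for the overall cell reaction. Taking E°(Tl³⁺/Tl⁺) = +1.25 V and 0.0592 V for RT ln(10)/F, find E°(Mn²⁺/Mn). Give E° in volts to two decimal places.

-1.18 V

E°cell = (0.0592/n)·log K = (0.0592/2)(82.1) = +2.430 V.
Since Tl³⁺/Tl⁺ is the cathode and Mn²⁺/Mn the anode, E°cell = E°(Tl³⁺/Tl⁺) − E°(Mn²⁺/Mn).
So E°(Mn²⁺/Mn) = E°(Tl³⁺/Tl⁺) − E°cell = (+1.25) − (+2.430) = -1.18 V.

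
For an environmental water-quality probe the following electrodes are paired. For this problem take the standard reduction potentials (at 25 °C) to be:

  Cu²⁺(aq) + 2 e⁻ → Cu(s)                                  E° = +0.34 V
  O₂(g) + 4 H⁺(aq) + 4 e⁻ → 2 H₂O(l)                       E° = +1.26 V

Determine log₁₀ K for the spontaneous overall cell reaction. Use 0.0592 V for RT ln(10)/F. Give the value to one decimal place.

62.2

Cathode: O₂/H₂O; anode: Cu²⁺/Cu. E°cell = +0.92 V, n = 4.
log K = nE°cell / 0.0592 = (4)(+0.92) / 0.0592 = 62.2.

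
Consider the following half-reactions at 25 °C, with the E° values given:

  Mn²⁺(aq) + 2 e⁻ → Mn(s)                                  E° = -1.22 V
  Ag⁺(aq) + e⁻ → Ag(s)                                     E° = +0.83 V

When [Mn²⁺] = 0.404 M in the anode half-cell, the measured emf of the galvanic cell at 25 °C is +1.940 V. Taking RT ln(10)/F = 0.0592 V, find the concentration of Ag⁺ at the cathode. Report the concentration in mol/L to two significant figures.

Ag⁺/Ag is the cathode, Mn²⁺/Mn the anode: E°cell = +2.05 V, n = 2.
Overall reaction: 2 Ag⁺(aq) + Mn(s) → 2 Ag(s) + Mn²⁺(aq); Q = [Mn²⁺]^1/[Ag⁺]^2.
From E = E° − (0.0592/n) log Q: log Q = (E° − E)·n/0.0592 = (+2.05 − (+1.940))·2/0.0592 = 3.7162.
So 2·log[Ag⁺] = 1·log(0.404) − log Q = -0.3936 − (3.7162) = -4.1098; log[Ag⁺] = -4.1098 / 2 = -2.0549; [Ag⁺] = 10^(-2.0549) ≈ 0.0088 M.

0.0088 M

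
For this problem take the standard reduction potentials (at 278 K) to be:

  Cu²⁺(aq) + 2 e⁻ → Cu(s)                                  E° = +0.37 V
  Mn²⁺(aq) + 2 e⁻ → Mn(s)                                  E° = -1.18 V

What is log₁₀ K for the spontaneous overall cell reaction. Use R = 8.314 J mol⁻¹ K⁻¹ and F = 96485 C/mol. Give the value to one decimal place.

56.2

Cathode: Cu²⁺/Cu; anode: Mn²⁺/Mn. E°cell = (+0.37) − (-1.18) = +1.55 V, with n = 2.
ΔG° = −nFE° = −RT ln K, so ln K = nFE°/(RT) = (2)(96485)(+1.55) / ((8.314)(278)) = 129.410.
log₁₀ K = 129.410 / ln 10 = 56.2.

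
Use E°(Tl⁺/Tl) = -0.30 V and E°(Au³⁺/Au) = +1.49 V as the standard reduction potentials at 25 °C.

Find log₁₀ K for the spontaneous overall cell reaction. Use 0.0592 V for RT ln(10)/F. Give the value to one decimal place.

Cathode: Au³⁺/Au; anode: Tl⁺/Tl. E°cell = +1.79 V, n = 3.
log K = nE°cell / 0.0592 = (3)(+1.79) / 0.0592 = 90.7.

90.7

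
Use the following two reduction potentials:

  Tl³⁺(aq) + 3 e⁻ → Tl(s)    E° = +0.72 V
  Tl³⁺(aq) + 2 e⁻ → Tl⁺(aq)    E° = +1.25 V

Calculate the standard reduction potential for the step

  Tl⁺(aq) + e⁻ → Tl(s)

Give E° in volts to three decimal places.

Sequential free energies add, so n₃E°₃ = n₁E°₁ + n₂E°₂.
With n₃ = 3, and the known step contributing 2×(+1.25) V, the unknown satisfies 1·E° = 3×(+0.72) − 2×(+1.25) = -0.340.
E° = -0.340 / 1 = -0.340 V.

-0.340 V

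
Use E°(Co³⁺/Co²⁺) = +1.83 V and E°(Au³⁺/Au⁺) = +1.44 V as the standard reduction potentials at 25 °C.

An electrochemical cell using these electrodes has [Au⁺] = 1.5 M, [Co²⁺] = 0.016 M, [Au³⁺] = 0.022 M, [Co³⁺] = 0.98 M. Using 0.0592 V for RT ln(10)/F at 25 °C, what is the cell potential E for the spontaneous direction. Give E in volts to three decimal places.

Co³⁺/Co²⁺ is the cathode (higher E°), Au³⁺/Au⁺ the anode: E°cell = +1.83 − (+1.44) = +0.39 V, n = 2.
Overall: 2 Co³⁺(aq) + Au⁺(aq) → 2 Co²⁺(aq) + Au³⁺(aq)
Q = [Co²⁺]^2·[Au³⁺] / ([Co³⁺]^2·[Au⁺]); log Q = -5.408.
E = E° − (0.0592/n) log Q = +0.39 − (0.0592/2)(-5.408) = +0.550 V.

+0.550 V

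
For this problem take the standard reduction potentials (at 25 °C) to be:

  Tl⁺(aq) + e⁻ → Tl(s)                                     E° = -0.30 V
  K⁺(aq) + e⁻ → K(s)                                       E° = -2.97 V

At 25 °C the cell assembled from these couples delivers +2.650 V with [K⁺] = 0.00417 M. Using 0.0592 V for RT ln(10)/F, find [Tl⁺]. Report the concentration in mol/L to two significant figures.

Tl⁺/Tl is the cathode, K⁺/K the anode: E°cell = +2.67 V, n = 1.
Overall reaction: Tl⁺(aq) + K(s) → Tl(s) + K⁺(aq); Q = [K⁺]^1/[Tl⁺]^1.
From E = E° − (0.0592/n) log Q: log Q = (E° − E)·n/0.0592 = (+2.67 − (+2.650))·1/0.0592 = 0.3378.
So 1·log[Tl⁺] = 1·log(0.00417) − log Q = -2.3799 − (0.3378) = -2.7177; [Tl⁺] = 10^(-2.7177) ≈ 0.0019 M.

0.0019 M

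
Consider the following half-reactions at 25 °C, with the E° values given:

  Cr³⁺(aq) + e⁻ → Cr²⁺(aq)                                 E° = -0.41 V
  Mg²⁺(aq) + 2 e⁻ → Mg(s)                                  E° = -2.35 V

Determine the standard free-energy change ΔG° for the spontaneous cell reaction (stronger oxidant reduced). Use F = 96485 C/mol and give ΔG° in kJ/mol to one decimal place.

Cr³⁺/Cr²⁺ (E° = -0.41 V) is the cathode; Mg²⁺/Mg (E° = -2.35 V) is the anode, so E°cell = +1.94 V.
Balancing electrons gives n = 2 (lcm of 1 and 2).
ΔG° = −nFE° = −(2)(96485)(+1.94) = -374,362 J = -374.4 kJ/mol.

-374.4 kJ/mol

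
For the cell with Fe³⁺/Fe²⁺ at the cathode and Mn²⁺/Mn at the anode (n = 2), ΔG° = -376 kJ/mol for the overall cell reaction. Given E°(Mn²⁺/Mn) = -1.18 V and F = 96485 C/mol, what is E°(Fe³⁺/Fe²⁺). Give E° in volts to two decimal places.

+0.77 V

E°cell = −ΔG°/(nF) = −(-376×10³)/((2)(96485)) = +1.948 V.
Since Fe³⁺/Fe²⁺ is the cathode and Mn²⁺/Mn the anode, E°cell = E°(Fe³⁺/Fe²⁺) − E°(Mn²⁺/Mn).
So E°(Fe³⁺/Fe²⁺) = E°cell + E°(Mn²⁺/Mn) = +1.948 + (-1.18) = +0.77 V.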